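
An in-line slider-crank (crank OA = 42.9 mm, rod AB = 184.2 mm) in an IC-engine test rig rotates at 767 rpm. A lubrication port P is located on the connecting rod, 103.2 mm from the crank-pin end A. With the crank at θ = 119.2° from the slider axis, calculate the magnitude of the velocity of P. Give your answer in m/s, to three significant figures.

ω = 80.32 rad/s.  Crank-pin speed |V_A| = rω = 3.4457 m/s, perpendicular to OA.
Rod angle: sinφ = −(r/L) sinθ ⇒ φ = -11.730°; ω_rod = −rω cosθ/√(L²−r²sin²θ) = +9.3208 rad/s.
V_P = V_A + ω_rod × AP, with AP = 0.1032 m along the rod.
Components: V_Px = −rω sinθ − a·ω_rod·sinφ = -2.8123 m/s;  V_Py = rω cosθ + a·ω_rod·cosφ = -0.73922 m/s.
|V_P| = √(V_Px² + V_Py²) = 2.9078 m/s.

2.91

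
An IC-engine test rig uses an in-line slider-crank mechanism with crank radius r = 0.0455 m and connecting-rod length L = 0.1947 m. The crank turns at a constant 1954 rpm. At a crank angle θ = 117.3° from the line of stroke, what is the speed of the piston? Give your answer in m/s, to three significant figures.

7.37

ω = 2π·1954/60 = 204.6 rad/s
For an in-line slider-crank, x = r cosθ + √(L² − r² sin²θ), so v = −rω sinθ·[1 + r cosθ/√(L² − r² sin²θ)].
With r = 0.0455 m, L = 0.1947 m, θ = 117.3°: √(L² − r² sin²θ) = 0.19046 m.
v = −0.0455·204.6·0.88862·[1 + 0.0455·-0.45865/0.19046] = -7.3668 m/s.
|v| = 7.3668 m/s.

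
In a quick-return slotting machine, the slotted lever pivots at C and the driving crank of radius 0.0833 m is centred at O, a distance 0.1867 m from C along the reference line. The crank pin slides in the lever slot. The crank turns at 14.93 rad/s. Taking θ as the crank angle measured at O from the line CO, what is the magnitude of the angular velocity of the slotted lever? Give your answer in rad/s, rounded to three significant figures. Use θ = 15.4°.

4.56

ω = 14.93 rad/s
Crank pin A relative to C: A = (d + r cosθ, r sinθ); lever angle φ = atan2(r sinθ, d + r cosθ).
Differentiating tanφ: φ̇ = rω(d cosθ + r)/(d² + r² + 2dr cosθ).
d² + r² + 2dr cosθ = |CA|² = 0.0717832 m²;  d cosθ + r = +0.2633 m.
|ω_lever| = |0.0833·14.93·+0.2633| / 0.0717832 = 4.5617 rad/s.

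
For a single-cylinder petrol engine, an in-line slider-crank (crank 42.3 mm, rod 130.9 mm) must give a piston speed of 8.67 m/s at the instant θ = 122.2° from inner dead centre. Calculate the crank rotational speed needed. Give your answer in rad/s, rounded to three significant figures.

295

For an in-line slider-crank, |v_piston| = rω|sinθ|·[1 + r cosθ/√(L² − r² sin²θ)].
With r = 0.0423 m, L = 0.1309 m, θ = 122.2°: the bracketed kinematic factor |dx/dθ| = 0.029386 m.
ω = v/|dx/dθ| = 8.67/0.029386 = 295.04 rad/s.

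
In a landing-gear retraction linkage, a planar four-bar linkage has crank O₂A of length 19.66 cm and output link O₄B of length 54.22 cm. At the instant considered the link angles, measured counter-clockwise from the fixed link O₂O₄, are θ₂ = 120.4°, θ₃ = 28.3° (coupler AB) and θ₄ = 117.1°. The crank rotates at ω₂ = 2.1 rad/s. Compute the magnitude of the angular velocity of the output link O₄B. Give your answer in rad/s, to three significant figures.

ω₂ = 2.1 rad/s
Differentiating the loop-closure r₂e^{iθ₂}+r₃e^{iθ₃}=r₁+r₄e^{iθ₄} gives r₂ω₂e^{iθ₂}+r₃ω₃e^{iθ₃}=r₄ω₄e^{iθ₄}.
Eliminating the other unknown: ω₄ = r₂ω₂ sin(θ₂−θ₃) / [r₄ sin(θ₄−θ₃)].
Numerator sine = +0.99933; denominator sine = +0.99978.
Result = 0.1966·2.1·(+0.99933) / (0.5422·(+0.99978)) = +0.76111 rad/s; magnitude 0.76111 rad/s.

0.761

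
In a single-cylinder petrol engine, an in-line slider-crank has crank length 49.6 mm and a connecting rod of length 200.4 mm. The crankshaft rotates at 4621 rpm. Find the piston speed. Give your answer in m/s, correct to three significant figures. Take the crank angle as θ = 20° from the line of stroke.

10.1

ω = 2π·4621/60 = 483.9 rad/s
For an in-line slider-crank, x = r cosθ + √(L² − r² sin²θ), so v = −rω sinθ·[1 + r cosθ/√(L² − r² sin²θ)].
With r = 0.0496 m, L = 0.2004 m, θ = 20°: √(L² − r² sin²θ) = 0.19968 m.
v = −0.0496·483.9·0.34202·[1 + 0.0496·0.93969/0.19968] = -10.125 m/s.
|v| = 10.125 m/s.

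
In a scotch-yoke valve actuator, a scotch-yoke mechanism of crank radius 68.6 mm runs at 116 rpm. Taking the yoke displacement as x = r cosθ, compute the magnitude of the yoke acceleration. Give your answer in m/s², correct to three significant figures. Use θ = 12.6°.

9.88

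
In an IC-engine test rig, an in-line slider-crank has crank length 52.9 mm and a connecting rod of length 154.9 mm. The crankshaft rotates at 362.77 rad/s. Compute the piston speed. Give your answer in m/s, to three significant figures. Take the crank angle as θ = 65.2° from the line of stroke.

20.0

ω = 362.8 rad/s
For an in-line slider-crank, x = r cosθ + √(L² − r² sin²θ), so v = −rω sinθ·[1 + r cosθ/√(L² − r² sin²θ)].
With r = 0.0529 m, L = 0.1549 m, θ = 65.2°: √(L² − r² sin²θ) = 0.14727 m.
v = −0.0529·362.8·0.90778·[1 + 0.0529·0.41945/0.14727] = -20.046 m/s.
|v| = 20.046 m/s.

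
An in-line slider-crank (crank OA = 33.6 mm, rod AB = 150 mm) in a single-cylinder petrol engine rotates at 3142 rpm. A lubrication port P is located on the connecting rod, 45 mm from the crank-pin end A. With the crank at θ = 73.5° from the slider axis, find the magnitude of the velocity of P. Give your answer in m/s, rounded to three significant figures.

11.0

ω = 329 rad/s.  Crank-pin speed |V_A| = rω = 11.055 m/s, perpendicular to OA.
Rod angle: sinφ = −(r/L) sinθ ⇒ φ = -12.402°; ω_rod = −rω cosθ/√(L²−r²sin²θ) = -21.433 rad/s.
V_P = V_A + ω_rod × AP, with AP = 0.045 m along the rod.
Components: V_Px = −rω sinθ − a·ω_rod·sinφ = -10.807 m/s;  V_Py = rω cosθ + a·ω_rod·cosφ = +2.1979 m/s.
|V_P| = √(V_Px² + V_Py²) = 11.029 m/s.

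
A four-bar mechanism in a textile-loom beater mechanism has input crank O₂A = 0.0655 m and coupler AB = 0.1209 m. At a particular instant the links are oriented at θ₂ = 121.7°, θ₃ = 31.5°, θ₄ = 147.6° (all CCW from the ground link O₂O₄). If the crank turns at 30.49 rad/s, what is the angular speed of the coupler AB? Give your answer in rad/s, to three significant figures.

8.03

ω₂ = 30.49 rad/s
Differentiating the loop-closure r₂e^{iθ₂}+r₃e^{iθ₃}=r₁+r₄e^{iθ₄} gives r₂ω₂e^{iθ₂}+r₃ω₃e^{iθ₃}=r₄ω₄e^{iθ₄}.
Eliminating the other unknown: ω₃ = r₂ω₂ sin(θ₄−θ₂) / [r₃ sin(θ₃−θ₄)].
Numerator sine = +0.43680; denominator sine = -0.89803.
Result = 0.0655·30.49·(+0.43680) / (0.1209·(-0.89803)) = -8.0347 rad/s; magnitude 8.0347 rad/s.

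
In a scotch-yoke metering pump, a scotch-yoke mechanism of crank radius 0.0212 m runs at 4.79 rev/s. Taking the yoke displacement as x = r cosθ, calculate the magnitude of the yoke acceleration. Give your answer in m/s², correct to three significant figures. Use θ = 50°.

ω = 30.1 rad/s (from 4.79 rev/s).
x = r cosθ ⇒ ẍ = −rω² cosθ (ω constant).
|a| = rω²|cosθ| = 0.0212·(30.1)²·|cos 50°| = 12.343 m/s².

12.3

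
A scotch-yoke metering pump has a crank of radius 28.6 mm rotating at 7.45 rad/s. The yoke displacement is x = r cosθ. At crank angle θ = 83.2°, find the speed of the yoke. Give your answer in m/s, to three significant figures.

ω = 7.45 rad/s
x = r cosθ ⇒ ẋ = −rω sinθ.
|v| = rω|sinθ| = 0.0286·7.45·|sin 83.2°| = 0.21157 m/s.

0.212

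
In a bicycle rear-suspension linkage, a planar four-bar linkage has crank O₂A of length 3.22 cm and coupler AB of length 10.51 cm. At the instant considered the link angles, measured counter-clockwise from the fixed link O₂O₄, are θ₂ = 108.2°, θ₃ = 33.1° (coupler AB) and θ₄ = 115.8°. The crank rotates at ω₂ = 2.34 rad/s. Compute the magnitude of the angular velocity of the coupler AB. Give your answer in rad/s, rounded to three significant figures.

ω₂ = 2.34 rad/s
Differentiating the loop-closure r₂e^{iθ₂}+r₃e^{iθ₃}=r₁+r₄e^{iθ₄} gives r₂ω₂e^{iθ₂}+r₃ω₃e^{iθ₃}=r₄ω₄e^{iθ₄}.
Eliminating the other unknown: ω₃ = r₂ω₂ sin(θ₄−θ₂) / [r₃ sin(θ₃−θ₄)].
Numerator sine = +0.13226; denominator sine = -0.99189.
Result = 0.0322·2.34·(+0.13226) / (0.1051·(-0.99189)) = -0.095592 rad/s; magnitude 0.095592 rad/s.

0.0956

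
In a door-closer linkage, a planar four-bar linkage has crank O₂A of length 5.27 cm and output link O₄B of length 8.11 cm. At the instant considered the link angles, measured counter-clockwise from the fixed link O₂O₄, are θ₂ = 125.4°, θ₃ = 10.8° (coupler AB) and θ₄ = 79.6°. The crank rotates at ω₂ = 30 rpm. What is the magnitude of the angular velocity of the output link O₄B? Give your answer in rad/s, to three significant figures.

ω₂ = 3.142 rad/s (from 30 rpm).
Differentiating the loop-closure r₂e^{iθ₂}+r₃e^{iθ₃}=r₁+r₄e^{iθ₄} gives r₂ω₂e^{iθ₂}+r₃ω₃e^{iθ₃}=r₄ω₄e^{iθ₄}.
Eliminating the other unknown: ω₄ = r₂ω₂ sin(θ₂−θ₃) / [r₄ sin(θ₄−θ₃)].
Numerator sine = +0.90924; denominator sine = +0.93232.
Result = 0.0527·3.142·(+0.90924) / (0.0811·(+0.93232)) = +1.9909 rad/s; magnitude 1.9909 rad/s.

1.99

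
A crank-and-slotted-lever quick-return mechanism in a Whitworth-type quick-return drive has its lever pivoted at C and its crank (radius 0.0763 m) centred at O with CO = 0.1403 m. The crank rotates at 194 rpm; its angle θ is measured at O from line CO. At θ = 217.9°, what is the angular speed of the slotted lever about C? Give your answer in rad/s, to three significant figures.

6.19

ω = 20.32 rad/s (from 194 rpm).
Crank pin A relative to C: A = (d + r cosθ, r sinθ); lever angle φ = atan2(r sinθ, d + r cosθ).
Differentiating tanφ: φ̇ = rω(d cosθ + r)/(d² + r² + 2dr cosθ).
d² + r² + 2dr cosθ = |CA|² = 0.00861166 m²;  d cosθ + r = -0.034408 m.
|ω_lever| = |0.0763·20.32·-0.034408| / 0.00861166 = 6.1935 rad/s.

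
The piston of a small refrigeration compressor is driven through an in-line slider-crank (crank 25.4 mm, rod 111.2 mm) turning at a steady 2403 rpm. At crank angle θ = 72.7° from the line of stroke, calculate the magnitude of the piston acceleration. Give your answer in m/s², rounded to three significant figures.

ω = 2π·2403/60 = 251.6 rad/s
x(θ) = r cosθ + √(L² − r² sin²θ); with ω constant, a = ω²·d²x/dθ².
d²x/dθ² = −r cosθ − r²(cos2θ)/√u − r⁴ sin²2θ/(4u^{3/2}),  u = L² − r² sin²θ = 0.0117773 m².
Substituting r = 0.0254 m, L = 0.1112 m, θ = 72.7°: d²x/dθ² = -0.0026861 m.
a = ω²·d²x/dθ² = (251.6)²·(-0.0026861) = -170.09 m/s²;  |a| = 170.09 m/s².

170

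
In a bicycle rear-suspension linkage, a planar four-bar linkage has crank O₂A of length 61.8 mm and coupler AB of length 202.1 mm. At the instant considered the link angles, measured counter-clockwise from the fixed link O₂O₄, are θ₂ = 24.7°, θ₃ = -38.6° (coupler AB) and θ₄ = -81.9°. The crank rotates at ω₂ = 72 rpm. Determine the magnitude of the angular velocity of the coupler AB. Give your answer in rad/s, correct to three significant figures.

ω₂ = 7.54 rad/s (from 72 rpm).
Differentiating the loop-closure r₂e^{iθ₂}+r₃e^{iθ₃}=r₁+r₄e^{iθ₄} gives r₂ω₂e^{iθ₂}+r₃ω₃e^{iθ₃}=r₄ω₄e^{iθ₄}.
Eliminating the other unknown: ω₃ = r₂ω₂ sin(θ₄−θ₂) / [r₃ sin(θ₃−θ₄)].
Numerator sine = -0.95832; denominator sine = +0.68582.
Result = 0.0618·7.54·(-0.95832) / (0.2021·(+0.68582)) = -3.2217 rad/s; magnitude 3.2217 rad/s.

3.22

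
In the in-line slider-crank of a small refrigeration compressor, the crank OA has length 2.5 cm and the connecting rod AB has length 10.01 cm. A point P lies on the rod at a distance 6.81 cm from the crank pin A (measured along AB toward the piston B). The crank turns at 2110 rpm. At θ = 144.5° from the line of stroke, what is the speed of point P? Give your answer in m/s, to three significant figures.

3.11

ω = 221 rad/s.  Crank-pin speed |V_A| = rω = 5.524 m/s, perpendicular to OA.
Rod angle: sinφ = −(r/L) sinθ ⇒ φ = -8.339°; ω_rod = −rω cosθ/√(L²−r²sin²θ) = +45.407 rad/s.
V_P = V_A + ω_rod × AP, with AP = 0.0681 m along the rod.
Components: V_Px = −rω sinθ − a·ω_rod·sinφ = -2.7593 m/s;  V_Py = rω cosθ + a·ω_rod·cosφ = -1.4376 m/s.
|V_P| = √(V_Px² + V_Py²) = 3.1114 m/s.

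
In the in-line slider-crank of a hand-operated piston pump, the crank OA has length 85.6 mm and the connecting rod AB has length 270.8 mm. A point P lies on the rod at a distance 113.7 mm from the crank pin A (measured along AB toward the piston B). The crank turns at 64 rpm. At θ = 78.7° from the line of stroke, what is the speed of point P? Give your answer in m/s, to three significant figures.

ω = 6.702 rad/s.  Crank-pin speed |V_A| = rω = 0.5737 m/s, perpendicular to OA.
Rod angle: sinφ = −(r/L) sinθ ⇒ φ = -18.058°; ω_rod = −rω cosθ/√(L²−r²sin²θ) = -0.43662 rad/s.
V_P = V_A + ω_rod × AP, with AP = 0.1137 m along the rod.
Components: V_Px = −rω sinθ − a·ω_rod·sinφ = -0.57796 m/s;  V_Py = rω cosθ + a·ω_rod·cosφ = +0.065215 m/s.
|V_P| = √(V_Px² + V_Py²) = 0.58163 m/s.

0.582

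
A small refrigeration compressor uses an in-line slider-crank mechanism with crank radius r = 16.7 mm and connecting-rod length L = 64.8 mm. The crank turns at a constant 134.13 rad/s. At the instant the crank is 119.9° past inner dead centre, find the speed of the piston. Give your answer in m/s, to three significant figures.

ω = 134.1 rad/s
For an in-line slider-crank, x = r cosθ + √(L² − r² sin²θ), so v = −rω sinθ·[1 + r cosθ/√(L² − r² sin²θ)].
With r = 0.0167 m, L = 0.0648 m, θ = 119.9°: √(L² − r² sin²θ) = 0.063162 m.
v = −0.0167·134.1·0.86690·[1 + 0.0167·-0.49849/0.063162] = -1.6859 m/s.
|v| = 1.6859 m/s.

1.69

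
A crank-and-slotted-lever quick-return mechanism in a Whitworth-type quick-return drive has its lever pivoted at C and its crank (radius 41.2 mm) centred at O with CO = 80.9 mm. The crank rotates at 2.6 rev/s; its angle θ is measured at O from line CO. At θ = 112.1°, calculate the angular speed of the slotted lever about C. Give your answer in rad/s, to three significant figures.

1.26

ω = 16.34 rad/s (from 2.6 rev/s).
Crank pin A relative to C: A = (d + r cosθ, r sinθ); lever angle φ = atan2(r sinθ, d + r cosθ).
Differentiating tanφ: φ̇ = rω(d cosθ + r)/(d² + r² + 2dr cosθ).
d² + r² + 2dr cosθ = |CA|² = 0.00573428 m²;  d cosθ + r = +0.010763 m.
|ω_lever| = |0.0412·16.34·+0.010763| / 0.00573428 = 1.2633 rad/s.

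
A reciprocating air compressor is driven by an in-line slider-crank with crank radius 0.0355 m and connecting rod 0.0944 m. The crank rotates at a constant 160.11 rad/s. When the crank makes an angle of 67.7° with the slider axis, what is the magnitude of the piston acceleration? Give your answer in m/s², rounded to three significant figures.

92.6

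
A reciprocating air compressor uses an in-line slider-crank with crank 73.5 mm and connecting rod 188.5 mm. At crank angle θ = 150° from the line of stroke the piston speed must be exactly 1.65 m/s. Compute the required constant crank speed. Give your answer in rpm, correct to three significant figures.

For an in-line slider-crank, |v_piston| = rω|sinθ|·[1 + r cosθ/√(L² − r² sin²θ)].
With r = 0.0735 m, L = 0.1885 m, θ = 150°: the bracketed kinematic factor |dx/dθ| = 0.024097 m.
ω = v/|dx/dθ| = 1.65/0.024097 = 68.472 rad/s.
N = 60ω/(2π) = 653.86 rpm.

654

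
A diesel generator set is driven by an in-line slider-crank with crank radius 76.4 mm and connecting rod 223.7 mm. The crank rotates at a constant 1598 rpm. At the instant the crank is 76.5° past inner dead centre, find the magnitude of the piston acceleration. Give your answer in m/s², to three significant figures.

ω = 2π·1598/60 = 167.3 rad/s
x(θ) = r cosθ + √(L² − r² sin²θ); with ω constant, a = ω²·d²x/dθ².
d²x/dθ² = −r cosθ − r²(cos2θ)/√u − r⁴ sin²2θ/(4u^{3/2}),  u = L² − r² sin²θ = 0.0445228 m².
Substituting r = 0.0764 m, L = 0.2237 m, θ = 76.5°: d²x/dθ² = +0.0066256 m.
a = ω²·d²x/dθ² = (167.3)²·(+0.0066256) = +185.54 m/s²;  |a| = 185.54 m/s².

186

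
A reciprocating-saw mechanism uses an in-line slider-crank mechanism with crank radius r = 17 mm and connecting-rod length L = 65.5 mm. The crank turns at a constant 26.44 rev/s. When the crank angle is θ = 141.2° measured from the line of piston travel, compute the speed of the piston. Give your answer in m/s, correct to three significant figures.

ω = 2π·26.4 = 166.1 rad/s
For an in-line slider-crank, x = r cosθ + √(L² − r² sin²θ), so v = −rω sinθ·[1 + r cosθ/√(L² − r² sin²θ)].
With r = 0.017 m, L = 0.0655 m, θ = 141.2°: √(L² − r² sin²θ) = 0.064628 m.
v = −0.017·166.1·0.62660·[1 + 0.017·-0.77934/0.064628] = -1.4069 m/s.
|v| = 1.4069 m/s.

1.41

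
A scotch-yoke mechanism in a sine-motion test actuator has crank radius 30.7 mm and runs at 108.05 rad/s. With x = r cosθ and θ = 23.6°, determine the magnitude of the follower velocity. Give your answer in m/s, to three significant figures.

ω = 108 rad/s
x = r cosθ ⇒ ẋ = −rω sinθ.
|v| = rω|sinθ| = 0.0307·108·|sin 23.6°| = 1.328 m/s.

1.33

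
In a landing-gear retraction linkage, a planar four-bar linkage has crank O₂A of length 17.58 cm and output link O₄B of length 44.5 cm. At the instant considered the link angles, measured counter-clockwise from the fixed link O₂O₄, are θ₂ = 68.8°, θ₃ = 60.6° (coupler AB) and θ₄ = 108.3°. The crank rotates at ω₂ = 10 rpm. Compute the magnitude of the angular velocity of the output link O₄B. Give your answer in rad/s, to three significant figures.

0.0798

ω₂ = 1.047 rad/s (from 10 rpm).
Differentiating the loop-closure r₂e^{iθ₂}+r₃e^{iθ₃}=r₁+r₄e^{iθ₄} gives r₂ω₂e^{iθ₂}+r₃ω₃e^{iθ₃}=r₄ω₄e^{iθ₄}.
Eliminating the other unknown: ω₄ = r₂ω₂ sin(θ₂−θ₃) / [r₄ sin(θ₄−θ₃)].
Numerator sine = +0.14263; denominator sine = +0.73963.
Result = 0.1758·1.047·(+0.14263) / (0.445·(+0.73963)) = +0.079777 rad/s; magnitude 0.079777 rad/s.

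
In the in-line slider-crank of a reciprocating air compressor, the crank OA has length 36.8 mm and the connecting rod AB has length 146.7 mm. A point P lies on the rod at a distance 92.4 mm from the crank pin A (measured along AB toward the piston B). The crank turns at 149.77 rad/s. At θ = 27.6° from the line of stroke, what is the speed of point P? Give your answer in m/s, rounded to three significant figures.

3.43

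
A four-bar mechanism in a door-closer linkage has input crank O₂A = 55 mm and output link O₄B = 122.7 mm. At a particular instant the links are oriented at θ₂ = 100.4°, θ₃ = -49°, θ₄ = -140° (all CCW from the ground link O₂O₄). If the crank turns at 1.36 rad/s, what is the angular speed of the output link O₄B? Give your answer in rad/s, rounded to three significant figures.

ω₂ = 1.36 rad/s
Differentiating the loop-closure r₂e^{iθ₂}+r₃e^{iθ₃}=r₁+r₄e^{iθ₄} gives r₂ω₂e^{iθ₂}+r₃ω₃e^{iθ₃}=r₄ω₄e^{iθ₄}.
Eliminating the other unknown: ω₄ = r₂ω₂ sin(θ₂−θ₃) / [r₄ sin(θ₄−θ₃)].
Numerator sine = +0.50904; denominator sine = -0.99985.
Result = 0.055·1.36·(+0.50904) / (0.1227·(-0.99985)) = -0.31037 rad/s; magnitude 0.31037 rad/s.

0.310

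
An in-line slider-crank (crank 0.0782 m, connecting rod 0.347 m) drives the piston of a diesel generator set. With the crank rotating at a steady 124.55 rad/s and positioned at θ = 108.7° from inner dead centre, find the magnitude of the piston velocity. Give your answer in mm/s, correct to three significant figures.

8540

ω = 124.5 rad/s
For an in-line slider-crank, x = r cosθ + √(L² − r² sin²θ), so v = −rω sinθ·[1 + r cosθ/√(L² − r² sin²θ)].
With r = 0.0782 m, L = 0.347 m, θ = 108.7°: √(L² − r² sin²θ) = 0.339 m.
v = −0.0782·124.5·0.94721·[1 + 0.0782·-0.32061/0.339] = -8.5433 m/s.
|v| = 8.5433 m/s = 8543.3 mm/s.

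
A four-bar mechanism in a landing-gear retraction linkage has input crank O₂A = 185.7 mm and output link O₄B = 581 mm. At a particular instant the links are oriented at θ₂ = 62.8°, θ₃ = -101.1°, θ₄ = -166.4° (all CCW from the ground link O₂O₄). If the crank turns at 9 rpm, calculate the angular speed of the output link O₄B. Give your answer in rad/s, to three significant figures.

0.0919

ω₂ = 0.9425 rad/s (from 9 rpm).
Differentiating the loop-closure r₂e^{iθ₂}+r₃e^{iθ₃}=r₁+r₄e^{iθ₄} gives r₂ω₂e^{iθ₂}+r₃ω₃e^{iθ₃}=r₄ω₄e^{iθ₄}.
Eliminating the other unknown: ω₄ = r₂ω₂ sin(θ₂−θ₃) / [r₄ sin(θ₄−θ₃)].
Numerator sine = +0.27731; denominator sine = -0.90851.
Result = 0.1857·0.9425·(+0.27731) / (0.581·(-0.90851)) = -0.09195 rad/s; magnitude 0.09195 rad/s.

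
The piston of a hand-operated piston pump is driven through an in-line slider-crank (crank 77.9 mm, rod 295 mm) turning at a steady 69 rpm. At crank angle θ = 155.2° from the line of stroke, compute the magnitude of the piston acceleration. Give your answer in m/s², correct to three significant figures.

2.98

ω = 2π·69/60 = 7.226 rad/s
x(θ) = r cosθ + √(L² − r² sin²θ); with ω constant, a = ω²·d²x/dθ².
d²x/dθ² = −r cosθ − r²(cos2θ)/√u − r⁴ sin²2θ/(4u^{3/2}),  u = L² − r² sin²θ = 0.0859573 m².
Substituting r = 0.0779 m, L = 0.295 m, θ = 155.2°: d²x/dθ² = +0.057089 m.
a = ω²·d²x/dθ² = (7.226)²·(+0.057089) = +2.9806 m/s²;  |a| = 2.9806 m/s².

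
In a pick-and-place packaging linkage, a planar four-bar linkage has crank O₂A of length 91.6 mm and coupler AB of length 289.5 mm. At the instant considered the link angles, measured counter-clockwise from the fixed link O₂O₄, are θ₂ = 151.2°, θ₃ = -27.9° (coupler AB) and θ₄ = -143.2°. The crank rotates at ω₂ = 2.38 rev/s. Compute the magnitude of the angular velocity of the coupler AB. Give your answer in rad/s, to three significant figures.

4.77

ω₂ = 14.95 rad/s (from 2.38 rev/s).
Differentiating the loop-closure r₂e^{iθ₂}+r₃e^{iθ₃}=r₁+r₄e^{iθ₄} gives r₂ω₂e^{iθ₂}+r₃ω₃e^{iθ₃}=r₄ω₄e^{iθ₄}.
Eliminating the other unknown: ω₃ = r₂ω₂ sin(θ₄−θ₂) / [r₃ sin(θ₃−θ₄)].
Numerator sine = +0.91068; denominator sine = +0.90408.
Result = 0.0916·14.95·(+0.91068) / (0.2895·(+0.90408)) = +4.7661 rad/s; magnitude 4.7661 rad/s.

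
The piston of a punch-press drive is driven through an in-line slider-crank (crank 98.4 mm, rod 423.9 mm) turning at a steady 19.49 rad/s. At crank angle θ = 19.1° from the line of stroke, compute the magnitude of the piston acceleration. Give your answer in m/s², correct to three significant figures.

42.2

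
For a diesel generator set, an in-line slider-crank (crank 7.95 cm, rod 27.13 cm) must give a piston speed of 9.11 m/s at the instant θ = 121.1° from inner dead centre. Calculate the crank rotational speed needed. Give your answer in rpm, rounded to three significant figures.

For an in-line slider-crank, |v_piston| = rω|sinθ|·[1 + r cosθ/√(L² − r² sin²θ)].
With r = 0.0795 m, L = 0.2713 m, θ = 121.1°: the bracketed kinematic factor |dx/dθ| = 0.057429 m.
ω = v/|dx/dθ| = 9.11/0.057429 = 158.63 rad/s.
N = 60ω/(2π) = 1514.8 rpm.

1510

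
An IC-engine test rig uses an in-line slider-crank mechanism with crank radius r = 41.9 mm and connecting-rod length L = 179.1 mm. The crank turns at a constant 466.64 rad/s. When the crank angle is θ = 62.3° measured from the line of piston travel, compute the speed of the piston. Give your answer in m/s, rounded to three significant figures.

19.2

ω = 466.6 rad/s
For an in-line slider-crank, x = r cosθ + √(L² − r² sin²θ), so v = −rω sinθ·[1 + r cosθ/√(L² − r² sin²θ)].
With r = 0.0419 m, L = 0.1791 m, θ = 62.3°: √(L² − r² sin²θ) = 0.17522 m.
v = −0.0419·466.6·0.88539·[1 + 0.0419·0.46484/0.17522] = -19.236 m/s.
|v| = 19.236 m/s.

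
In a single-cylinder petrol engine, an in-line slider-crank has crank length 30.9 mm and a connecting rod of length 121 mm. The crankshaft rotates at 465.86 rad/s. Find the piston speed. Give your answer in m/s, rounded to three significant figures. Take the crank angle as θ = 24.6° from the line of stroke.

ω = 465.9 rad/s
For an in-line slider-crank, x = r cosθ + √(L² − r² sin²θ), so v = −rω sinθ·[1 + r cosθ/√(L² − r² sin²θ)].
With r = 0.0309 m, L = 0.121 m, θ = 24.6°: √(L² − r² sin²θ) = 0.12031 m.
v = −0.0309·465.9·0.41628·[1 + 0.0309·0.90924/0.12031] = -7.3917 m/s.
|v| = 7.3917 m/s.

7.39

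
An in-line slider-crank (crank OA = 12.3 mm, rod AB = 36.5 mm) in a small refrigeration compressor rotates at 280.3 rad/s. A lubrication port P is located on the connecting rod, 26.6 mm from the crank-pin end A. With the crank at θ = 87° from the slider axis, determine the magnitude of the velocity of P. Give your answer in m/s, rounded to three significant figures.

3.49

ω = 280.3 rad/s.  Crank-pin speed |V_A| = rω = 3.4477 m/s, perpendicular to OA.
Rod angle: sinφ = −(r/L) sinθ ⇒ φ = -19.665°; ω_rod = −rω cosθ/√(L²−r²sin²θ) = -5.2497 rad/s.
V_P = V_A + ω_rod × AP, with AP = 0.0266 m along the rod.
Components: V_Px = −rω sinθ − a·ω_rod·sinφ = -3.49 m/s;  V_Py = rω cosθ + a·ω_rod·cosφ = +0.048941 m/s.
|V_P| = √(V_Px² + V_Py²) = 3.4903 m/s.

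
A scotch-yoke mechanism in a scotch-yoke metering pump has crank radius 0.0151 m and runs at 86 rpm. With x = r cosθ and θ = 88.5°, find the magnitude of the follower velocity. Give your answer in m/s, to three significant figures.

0.136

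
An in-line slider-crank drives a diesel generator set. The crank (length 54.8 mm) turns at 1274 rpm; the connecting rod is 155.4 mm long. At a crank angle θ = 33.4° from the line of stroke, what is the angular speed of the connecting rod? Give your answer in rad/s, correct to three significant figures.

ω = 133.4 rad/s (converted from 1274 rpm).
The rod makes angle φ with the slider axis where L sinφ = r sinθ; differentiating, L cosφ·φ̇ = r ω cosθ.
L cosφ = √(L² − r² sin²θ) = 0.15244 m.
|ω_rod| = r ω |cosθ| / √(L² − r² sin²θ) = 0.0548·133.4·0.83485/0.15244 = 40.038 rad/s.

40.0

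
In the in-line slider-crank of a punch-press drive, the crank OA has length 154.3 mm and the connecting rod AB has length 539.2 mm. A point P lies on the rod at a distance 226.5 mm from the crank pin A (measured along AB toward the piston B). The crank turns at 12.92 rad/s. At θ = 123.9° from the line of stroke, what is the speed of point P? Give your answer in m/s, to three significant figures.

ω = 12.92 rad/s.  Crank-pin speed |V_A| = rω = 1.9936 m/s, perpendicular to OA.
Rod angle: sinφ = −(r/L) sinθ ⇒ φ = -13.740°; ω_rod = −rω cosθ/√(L²−r²sin²θ) = +2.1229 rad/s.
V_P = V_A + ω_rod × AP, with AP = 0.2265 m along the rod.
Components: V_Px = −rω sinθ − a·ω_rod·sinφ = -1.5405 m/s;  V_Py = rω cosθ + a·ω_rod·cosφ = -0.64483 m/s.
|V_P| = √(V_Px² + V_Py²) = 1.67 m/s.

1.67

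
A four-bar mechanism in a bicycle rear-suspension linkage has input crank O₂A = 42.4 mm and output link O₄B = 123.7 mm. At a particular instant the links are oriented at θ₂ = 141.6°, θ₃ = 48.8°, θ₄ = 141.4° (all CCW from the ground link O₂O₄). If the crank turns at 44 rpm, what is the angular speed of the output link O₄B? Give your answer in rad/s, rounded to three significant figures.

1.58

ω₂ = 4.608 rad/s (from 44 rpm).
Differentiating the loop-closure r₂e^{iθ₂}+r₃e^{iθ₃}=r₁+r₄e^{iθ₄} gives r₂ω₂e^{iθ₂}+r₃ω₃e^{iθ₃}=r₄ω₄e^{iθ₄}.
Eliminating the other unknown: ω₄ = r₂ω₂ sin(θ₂−θ₃) / [r₄ sin(θ₄−θ₃)].
Numerator sine = +0.99881; denominator sine = +0.99897.
Result = 0.0424·4.608·(+0.99881) / (0.1237·(+0.99897)) = +1.5791 rad/s; magnitude 1.5791 rad/s.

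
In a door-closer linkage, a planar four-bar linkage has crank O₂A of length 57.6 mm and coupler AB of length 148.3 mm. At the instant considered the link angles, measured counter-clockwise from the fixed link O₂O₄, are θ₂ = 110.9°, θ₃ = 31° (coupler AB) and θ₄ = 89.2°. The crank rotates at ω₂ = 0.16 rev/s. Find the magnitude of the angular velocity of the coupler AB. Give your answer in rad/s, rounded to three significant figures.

ω₂ = 1.005 rad/s (from 0.16 rev/s).
Differentiating the loop-closure r₂e^{iθ₂}+r₃e^{iθ₃}=r₁+r₄e^{iθ₄} gives r₂ω₂e^{iθ₂}+r₃ω₃e^{iθ₃}=r₄ω₄e^{iθ₄}.
Eliminating the other unknown: ω₃ = r₂ω₂ sin(θ₄−θ₂) / [r₃ sin(θ₃−θ₄)].
Numerator sine = -0.36975; denominator sine = -0.84989.
Result = 0.0576·1.005·(-0.36975) / (0.1483·(-0.84989)) = +0.16987 rad/s; magnitude 0.16987 rad/s.

0.170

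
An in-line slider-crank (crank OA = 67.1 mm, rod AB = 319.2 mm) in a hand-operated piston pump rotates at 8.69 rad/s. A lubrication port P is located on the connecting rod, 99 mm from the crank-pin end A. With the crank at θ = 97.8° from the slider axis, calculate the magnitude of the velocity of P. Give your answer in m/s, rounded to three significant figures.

0.575

ω = 8.69 rad/s.  Crank-pin speed |V_A| = rω = 0.5831 m/s, perpendicular to OA.
Rod angle: sinφ = −(r/L) sinθ ⇒ φ = -12.021°; ω_rod = −rω cosθ/√(L²−r²sin²θ) = +0.25348 rad/s.
V_P = V_A + ω_rod × AP, with AP = 0.099 m along the rod.
Components: V_Px = −rω sinθ − a·ω_rod·sinφ = -0.57248 m/s;  V_Py = rω cosθ + a·ω_rod·cosφ = -0.054592 m/s.
|V_P| = √(V_Px² + V_Py²) = 0.57507 m/s.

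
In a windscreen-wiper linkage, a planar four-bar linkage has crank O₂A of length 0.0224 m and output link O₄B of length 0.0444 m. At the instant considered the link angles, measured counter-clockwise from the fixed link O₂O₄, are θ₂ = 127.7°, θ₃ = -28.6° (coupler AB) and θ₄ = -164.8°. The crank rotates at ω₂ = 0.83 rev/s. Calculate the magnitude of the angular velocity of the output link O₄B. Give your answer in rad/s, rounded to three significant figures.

1.53

ω₂ = 5.215 rad/s (from 0.83 rev/s).
Differentiating the loop-closure r₂e^{iθ₂}+r₃e^{iθ₃}=r₁+r₄e^{iθ₄} gives r₂ω₂e^{iθ₂}+r₃ω₃e^{iθ₃}=r₄ω₄e^{iθ₄}.
Eliminating the other unknown: ω₄ = r₂ω₂ sin(θ₂−θ₃) / [r₄ sin(θ₄−θ₃)].
Numerator sine = +0.40195; denominator sine = -0.69214.
Result = 0.0224·5.215·(+0.40195) / (0.0444·(-0.69214)) = -1.5279 rad/s; magnitude 1.5279 rad/s.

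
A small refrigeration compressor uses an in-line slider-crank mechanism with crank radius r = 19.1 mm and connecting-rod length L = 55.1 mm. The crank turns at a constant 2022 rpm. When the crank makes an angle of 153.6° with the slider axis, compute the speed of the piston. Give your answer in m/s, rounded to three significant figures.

ω = 2π·2022/60 = 211.7 rad/s
For an in-line slider-crank, x = r cosθ + √(L² − r² sin²θ), so v = −rω sinθ·[1 + r cosθ/√(L² − r² sin²θ)].
With r = 0.0191 m, L = 0.0551 m, θ = 153.6°: √(L² − r² sin²θ) = 0.054442 m.
v = −0.0191·211.7·0.44464·[1 + 0.0191·-0.89571/0.054442] = -1.2331 m/s.
|v| = 1.2331 m/s.

1.23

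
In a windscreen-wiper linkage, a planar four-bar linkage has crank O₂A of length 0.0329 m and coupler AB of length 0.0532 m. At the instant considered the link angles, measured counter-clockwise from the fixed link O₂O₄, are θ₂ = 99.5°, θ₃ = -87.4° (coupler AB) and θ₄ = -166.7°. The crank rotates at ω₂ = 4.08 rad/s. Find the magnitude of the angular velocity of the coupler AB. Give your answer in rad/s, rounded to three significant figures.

ω₂ = 4.08 rad/s
Differentiating the loop-closure r₂e^{iθ₂}+r₃e^{iθ₃}=r₁+r₄e^{iθ₄} gives r₂ω₂e^{iθ₂}+r₃ω₃e^{iθ₃}=r₄ω₄e^{iθ₄}.
Eliminating the other unknown: ω₃ = r₂ω₂ sin(θ₄−θ₂) / [r₃ sin(θ₃−θ₄)].
Numerator sine = +0.99780; denominator sine = +0.98261.
Result = 0.0329·4.08·(+0.99780) / (0.0532·(+0.98261)) = +2.5622 rad/s; magnitude 2.5622 rad/s.

2.56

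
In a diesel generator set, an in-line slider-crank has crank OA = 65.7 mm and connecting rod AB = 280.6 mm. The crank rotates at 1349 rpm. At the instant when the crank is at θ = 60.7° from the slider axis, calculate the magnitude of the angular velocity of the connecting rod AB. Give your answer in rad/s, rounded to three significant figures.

16.5

ω = 141.3 rad/s (converted from 1349 rpm).
The rod makes angle φ with the slider axis where L sinφ = r sinθ; differentiating, L cosφ·φ̇ = r ω cosθ.
L cosφ = √(L² − r² sin²θ) = 0.27469 m.
|ω_rod| = r ω |cosθ| / √(L² − r² sin²θ) = 0.0657·141.3·0.48938/0.27469 = 16.535 rad/s.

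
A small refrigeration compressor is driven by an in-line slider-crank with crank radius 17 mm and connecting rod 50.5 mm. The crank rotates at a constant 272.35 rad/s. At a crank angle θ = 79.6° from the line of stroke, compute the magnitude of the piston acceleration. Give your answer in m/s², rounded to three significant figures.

ω = 272.4 rad/s
x(θ) = r cosθ + √(L² − r² sin²θ); with ω constant, a = ω²·d²x/dθ².
d²x/dθ² = −r cosθ − r²(cos2θ)/√u − r⁴ sin²2θ/(4u^{3/2}),  u = L² − r² sin²θ = 0.00227067 m².
Substituting r = 0.017 m, L = 0.0505 m, θ = 79.6°: d²x/dθ² = +0.0025764 m.
a = ω²·d²x/dθ² = (272.4)²·(+0.0025764) = +191.11 m/s²;  |a| = 191.11 m/s².

191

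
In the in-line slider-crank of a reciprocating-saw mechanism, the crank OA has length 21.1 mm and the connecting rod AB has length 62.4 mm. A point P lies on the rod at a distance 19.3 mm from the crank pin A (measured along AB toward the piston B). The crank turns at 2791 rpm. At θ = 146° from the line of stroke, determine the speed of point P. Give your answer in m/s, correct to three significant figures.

4.73

ω = 292.3 rad/s.  Crank-pin speed |V_A| = rω = 6.167 m/s, perpendicular to OA.
Rod angle: sinφ = −(r/L) sinθ ⇒ φ = -10.899°; ω_rod = −rω cosθ/√(L²−r²sin²θ) = +83.439 rad/s.
V_P = V_A + ω_rod × AP, with AP = 0.0193 m along the rod.
Components: V_Px = −rω sinθ − a·ω_rod·sinφ = -3.144 m/s;  V_Py = rω cosθ + a·ω_rod·cosφ = -3.5313 m/s.
|V_P| = √(V_Px² + V_Py²) = 4.7281 m/s.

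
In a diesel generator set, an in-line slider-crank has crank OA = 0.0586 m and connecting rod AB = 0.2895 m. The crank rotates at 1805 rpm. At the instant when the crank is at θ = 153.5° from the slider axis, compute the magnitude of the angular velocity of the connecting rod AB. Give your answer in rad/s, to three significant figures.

ω = 189 rad/s (converted from 1805 rpm).
The rod makes angle φ with the slider axis where L sinφ = r sinθ; differentiating, L cosφ·φ̇ = r ω cosθ.
L cosφ = √(L² − r² sin²θ) = 0.28832 m.
|ω_rod| = r ω |cosθ| / √(L² − r² sin²θ) = 0.0586·189·0.89493/0.28832 = 34.381 rad/s.

34.4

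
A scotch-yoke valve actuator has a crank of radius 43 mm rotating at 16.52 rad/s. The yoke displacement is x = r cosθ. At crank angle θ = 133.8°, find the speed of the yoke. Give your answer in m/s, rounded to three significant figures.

0.513

ω = 16.52 rad/s
x = r cosθ ⇒ ẋ = −rω sinθ.
|v| = rω|sinθ| = 0.043·16.52·|sin 133.8°| = 0.51271 m/s.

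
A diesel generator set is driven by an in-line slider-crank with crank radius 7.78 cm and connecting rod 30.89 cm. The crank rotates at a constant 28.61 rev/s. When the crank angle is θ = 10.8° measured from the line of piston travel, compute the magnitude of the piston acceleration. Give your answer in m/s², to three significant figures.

3060

ω = 2π·28.6 = 179.8 rad/s
x(θ) = r cosθ + √(L² − r² sin²θ); with ω constant, a = ω²·d²x/dθ².
d²x/dθ² = −r cosθ − r²(cos2θ)/√u − r⁴ sin²2θ/(4u^{3/2}),  u = L² − r² sin²θ = 0.0952067 m².
Substituting r = 0.0778 m, L = 0.3089 m, θ = 10.8°: d²x/dθ² = -0.094703 m.
a = ω²·d²x/dθ² = (179.8)²·(-0.094703) = -3060.3 m/s²;  |a| = 3060.3 m/s².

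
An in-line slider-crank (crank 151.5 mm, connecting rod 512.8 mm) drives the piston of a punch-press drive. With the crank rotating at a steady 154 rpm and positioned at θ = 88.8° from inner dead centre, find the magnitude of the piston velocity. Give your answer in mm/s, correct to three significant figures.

2460

ω = 2π·154/60 = 16.13 rad/s
For an in-line slider-crank, x = r cosθ + √(L² − r² sin²θ), so v = −rω sinθ·[1 + r cosθ/√(L² − r² sin²θ)].
With r = 0.1515 m, L = 0.5128 m, θ = 88.8°: √(L² − r² sin²θ) = 0.48992 m.
v = −0.1515·16.13·0.99978·[1 + 0.1515·0.02094/0.48992] = -2.4585 m/s.
|v| = 2.4585 m/s = 2458.5 mm/s.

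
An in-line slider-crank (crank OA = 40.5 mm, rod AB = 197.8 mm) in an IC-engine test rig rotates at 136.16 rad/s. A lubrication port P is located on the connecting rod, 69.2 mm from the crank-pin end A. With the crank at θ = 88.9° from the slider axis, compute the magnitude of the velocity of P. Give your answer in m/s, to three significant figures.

5.52

ω = 136.2 rad/s.  Crank-pin speed |V_A| = rω = 5.5145 m/s, perpendicular to OA.
Rod angle: sinφ = −(r/L) sinθ ⇒ φ = -11.813°; ω_rod = −rω cosθ/√(L²−r²sin²θ) = -0.54679 rad/s.
V_P = V_A + ω_rod × AP, with AP = 0.0692 m along the rod.
Components: V_Px = −rω sinθ − a·ω_rod·sinφ = -5.5212 m/s;  V_Py = rω cosθ + a·ω_rod·cosφ = +0.068828 m/s.
|V_P| = √(V_Px² + V_Py²) = 5.5216 m/s.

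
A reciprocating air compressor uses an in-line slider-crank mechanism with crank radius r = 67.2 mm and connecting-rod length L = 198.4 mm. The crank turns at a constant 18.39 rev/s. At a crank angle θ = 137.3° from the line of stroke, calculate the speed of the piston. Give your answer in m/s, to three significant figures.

3.92

ω = 2π·18.4 = 115.5 rad/s
For an in-line slider-crank, x = r cosθ + √(L² − r² sin²θ), so v = −rω sinθ·[1 + r cosθ/√(L² − r² sin²θ)].
With r = 0.0672 m, L = 0.1984 m, θ = 137.3°: √(L² − r² sin²θ) = 0.1931 m.
v = −0.0672·115.5·0.67816·[1 + 0.0672·-0.73491/0.1931] = -3.919 m/s.
|v| = 3.919 m/s.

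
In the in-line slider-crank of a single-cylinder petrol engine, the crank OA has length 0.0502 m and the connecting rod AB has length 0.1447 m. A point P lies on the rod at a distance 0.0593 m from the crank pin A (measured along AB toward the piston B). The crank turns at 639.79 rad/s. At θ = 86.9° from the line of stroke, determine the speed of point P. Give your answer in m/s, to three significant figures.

32.3

ω = 639.8 rad/s.  Crank-pin speed |V_A| = rω = 32.117 m/s, perpendicular to OA.
Rod angle: sinφ = −(r/L) sinθ ⇒ φ = -20.268°; ω_rod = −rω cosθ/√(L²−r²sin²θ) = -12.796 rad/s.
V_P = V_A + ω_rod × AP, with AP = 0.0593 m along the rod.
Components: V_Px = −rω sinθ − a·ω_rod·sinφ = -32.333 m/s;  V_Py = rω cosθ + a·ω_rod·cosφ = +1.0251 m/s.
|V_P| = √(V_Px² + V_Py²) = 32.35 m/s.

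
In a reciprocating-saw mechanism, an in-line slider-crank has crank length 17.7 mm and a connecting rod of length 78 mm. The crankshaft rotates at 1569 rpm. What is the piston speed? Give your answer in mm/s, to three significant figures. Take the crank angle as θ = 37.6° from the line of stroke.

ω = 2π·1569/60 = 164.3 rad/s
For an in-line slider-crank, x = r cosθ + √(L² − r² sin²θ), so v = −rω sinθ·[1 + r cosθ/√(L² − r² sin²θ)].
With r = 0.0177 m, L = 0.078 m, θ = 37.6°: √(L² − r² sin²θ) = 0.077249 m.
v = −0.0177·164.3·0.61015·[1 + 0.0177·0.79229/0.077249] = -2.0966 m/s.
|v| = 2.0966 m/s = 2096.6 mm/s.

2100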